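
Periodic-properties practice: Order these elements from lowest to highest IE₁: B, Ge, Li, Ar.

Li < Ge < B < Ar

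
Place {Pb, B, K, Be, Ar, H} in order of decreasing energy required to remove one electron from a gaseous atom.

Ar, H, Be, B, Pb, K

Removing the outermost electron gets harder across a period and easier down a group.
Neither a single period nor a single group — weigh both effects.
Pb > K: the two effects oppose for this pair; the across-period effect wins (716 vs 419 kJ/mol).
B > Pb: the two effects oppose for this pair; the down-group effect wins (801 vs 716 kJ/mol).
Be > B: this pair runs against the simple trend — see the exception note.
H > Be: period and group pull opposite ways; the down-group shift dominates (1312 vs 900 kJ/mol).
Ar > H: period and group pull opposite ways; the across-period shift dominates (1521 vs 1312 kJ/mol).
Note the exception: Be has a higher first ionization energy than B, contrary to the simple trend — removing B's lone 2p electron is easier than breaking Be's filled 2s².
For reference (kJ/mol): H 1312, Be 900, B 801, Ar 1521, K 419, Pb 716.
So from highest to lowest: Ar > H > Be > B > Pb > K.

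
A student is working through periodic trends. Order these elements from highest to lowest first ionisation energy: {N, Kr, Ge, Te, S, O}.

N > Kr > O > S > Te > Ge

N is in period 2, group 15; O is in period 2, group 16; S is in period 3, group 16; Ge is in period 4, group 14; Kr is in period 4, group 18; Te is in period 5, group 16.
IE₁ increases left→right with effective nuclear charge and decreases top→bottom as the valence shell moves farther out.
Neither a single period nor a single group — weigh both effects.
Te > Ge: the two effects oppose for this pair; the across-period effect wins (869 vs 762 kJ/mol).
S > Te: they share group 16; the group trend gives S the larger value.
O > S: O sits above S in group 16, so the down-group effect alone puts O higher.
Kr > O: period and group pull opposite ways; the across-period shift dominates (1351 vs 1314 kJ/mol).
N > Kr: period and group pull opposite ways; the down-group shift dominates (1402 vs 1351 kJ/mol).
Note the exception: N has a higher first ionization energy than O, contrary to the simple trend — pairing an electron in O's 2p⁴ costs repulsion energy, so O ionizes more easily than half-filled N (2p³).
For reference (kJ/mol): N 1402, O 1314, S 1000, Ge 762, Kr 1351, Te 869.
So from highest to lowest: N > Kr > O > S > Te > Ge.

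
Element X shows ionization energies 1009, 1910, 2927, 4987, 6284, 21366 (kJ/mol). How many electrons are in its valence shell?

Look for the largest jump between consecutive ionization energies: IE6/IE5 ≈ 3.4, far larger than any earlier ratio.
That jump marks the point where a core electron is being removed. So the atom has 5 valence electrons.

5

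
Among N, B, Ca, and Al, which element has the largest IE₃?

Ca

After 2 electrons have been removed, what remains? N²⁺ still has 3 valence electrons; B²⁺ still has 1 valence electron; Ca²⁺ is the bare [Ar] core; Al²⁺ still has 1 valence electron.
Core electrons are held far more tightly than valence electrons, so Ca tops the IE_3 order.
Valence configurations: N²⁺ [He]2s²2p¹, B²⁺ [He]2s¹, Al²⁺ [Ne]3s¹.
Approximate IE_3 values (kJ/mol): N 4578, B 3660, Ca 4912, Al 2745.
Hence IE_3: Al < B < N < Ca.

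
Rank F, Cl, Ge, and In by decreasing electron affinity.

F is in period 2, group 17; Cl is in period 3, group 17; Ge is in period 4, group 14; In is in period 5, group 13.
EA tends to increase across a period and decrease down a group, though the pattern is less regular than for IE or radius.
These span different periods and groups, so the two trends combine.
Ge > In: both effects reinforce here, so Ge is clearly the higher of the two.
F > Ge: relative to Ge, both the across-period and down-group shifts push F's electron affinity up.
Cl > F: this pair runs against the simple trend — see the exception note.
Note the exception: Cl has a higher electron affinity than F, contrary to the simple trend — F's small 2p subshell makes the incoming electron feel strong e⁻–e⁻ repulsion, so Cl actually releases more energy on gaining an electron.
Tabulated electron affinity (kJ/mol): F 328, Cl 349, Ge 119, In 29.
So from highest to lowest: Cl > F > Ge > In.

Cl > F > Ge > In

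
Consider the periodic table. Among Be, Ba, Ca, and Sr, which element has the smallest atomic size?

Be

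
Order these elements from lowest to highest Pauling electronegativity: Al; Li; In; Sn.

Li is in period 2, group 1; Al is in period 3, group 13; In is in period 5, group 13; Sn is in period 5, group 14.
Atoms toward the upper right of the periodic table pull bonding electrons most strongly.
Here both period and group differ, so the two effects have to be weighed against each other.
Al > Li: period and group pull opposite ways; the across-period shift dominates (1.61 vs 0.98).
In > Al: this pair runs against the simple trend — see the exception note.
Sn > In: Sn lies to the right of In in period 5, so the across-period effect alone puts Sn higher.
Note the exception: In has a higher electronegativity than Al, contrary to the simple trend — poor shielding by filled d (and f) subshells raises the heavier element's effective nuclear charge more than the simple down-group trend predicts.
For reference (Pauling): Li 0.98, Al 1.61, In 1.78, Sn 1.96.
So from lowest to highest: Li < Al < In < Sn.

Li < Al < In < Sn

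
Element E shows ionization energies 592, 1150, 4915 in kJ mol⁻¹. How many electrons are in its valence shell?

Look for the largest jump between consecutive ionization energies: IE3/IE2 ≈ 4.3, far larger than any earlier ratio.
That jump marks the point where a core electron is being removed. So the atom has 2 valence electrons.

2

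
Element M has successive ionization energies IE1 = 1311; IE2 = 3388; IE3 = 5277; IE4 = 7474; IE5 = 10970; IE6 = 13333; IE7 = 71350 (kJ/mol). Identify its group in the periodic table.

Look for the largest jump between consecutive ionization energies: IE7/IE6 ≈ 5.4, far larger than any earlier ratio.
That jump marks the point where a core electron is being removed. So the atom has 6 valence electrons.
A main-group element with 6 valence electrons is in group 16.

Group 16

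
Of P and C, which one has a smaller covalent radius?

C

C is in period 2, group 14; P is in period 3, group 15.
Atomic radius shrinks across a period as nuclear charge pulls the same shell inward, and grows down a group as new shells are added.
A diagonal step moves right (one effect) and down (the opposite effect) at once.
P > C: the two effects oppose for this pair; the down-group effect wins (111 vs 75 pm).
For reference (pm): C 75, P 111.
So C has the smaller covalent radius (C < P).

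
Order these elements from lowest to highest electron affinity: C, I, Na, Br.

C is in period 2, group 14; Na is in period 3, group 1; Br is in period 4, group 17; I is in period 5, group 17.
Electron affinity generally becomes more exothermic across a period toward the halogens and less exothermic down a group.
These span different periods and groups, so the two trends combine.
C > Na: both effects reinforce here, so C is clearly the higher of the two.
I > C: period and group pull opposite ways; the across-period shift dominates (295 vs 122 kJ/mol).
Br > I: they share group 17; the group trend gives Br the larger value.
Approximate values (kJ/mol): C 122, Na 53, Br 325, I 295.
So from lowest to highest: Na < C < I < Br.

Na < C < I < Br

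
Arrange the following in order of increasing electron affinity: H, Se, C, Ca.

Electron affinity generally becomes more exothermic across a period toward the halogens and less exothermic down a group.
These span different periods and groups, so the two trends combine.
H > Ca: the two effects oppose for this pair; the down-group effect wins (73 vs 2 kJ/mol).
C > H: the two effects oppose for this pair; the across-period effect wins (122 vs 73 kJ/mol).
Se > C: the two effects oppose for this pair; the across-period effect wins (195 vs 122 kJ/mol).
Tabulated electron affinity (kJ/mol): H 73, C 122, Ca 2, Se 195.
So from lowest to highest: Ca < H < C < Se.

Ca, H, C, Se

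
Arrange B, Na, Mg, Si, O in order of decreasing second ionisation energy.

Consider each +1 ion: B⁺ still has 2 valence electrons; Na⁺ is the bare [Ne] core; Mg⁺ still has 1 valence electron; Si⁺ still has 3 valence electrons; O⁺ still has 5 valence electrons.
Breaking into a closed-shell core is much more expensive than removing a leftover valence electron — Na has the largest IE_2 here.
Valence configurations: B⁺ [He]2s², Mg⁺ [Ne]3s¹, Si⁺ [Ne]3s²3p¹, O⁺ [He]2s²2p³.
Approximate IE_2 values (kJ/mol): B 2427, Na 4562, Mg 1451, Si 1577, O 3388.
Hence IE_2: Mg < Si < B < O < Na.

Na > O > B > Si > Mg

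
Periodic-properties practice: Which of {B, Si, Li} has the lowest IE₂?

Si

After 1 electron has been removed, what remains? B⁺ still has 2 valence electrons; Si⁺ still has 3 valence electrons; Li⁺ is the bare [He] core.
Pulling an electron out of a noble-gas core costs far more than removing a remaining valence electron, so Li sits at the high end of IE_2.
Valence configurations: B⁺ [He]2s², Si⁺ [Ne]3s²3p¹.
Tabulated IE_2 (kJ/mol): B 2427, Si 1577, Li 7298.
Hence IE_2: Si < B < Li.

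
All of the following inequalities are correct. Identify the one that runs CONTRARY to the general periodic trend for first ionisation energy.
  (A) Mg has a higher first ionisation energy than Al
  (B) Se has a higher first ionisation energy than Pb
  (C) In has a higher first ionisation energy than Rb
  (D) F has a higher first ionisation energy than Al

The general trend: first ionisation energy increases across a period and decreases down a group.
(A) Mg (period 3, group 2) vs Al (period 3, group 13): the stated order contradicts the simple trend.
(B) Se (period 4, group 16) vs Pb (period 6, group 14): the stated order agrees with the simple trend.
(C) In (period 5, group 13) vs Rb (period 5, group 1): the stated order agrees with the simple trend.
(D) F (period 2, group 17) vs Al (period 3, group 13): the stated order agrees with the simple trend.
The exception is (A): Al's single 3p electron is easier to remove than one from Mg's filled 3s².

(A)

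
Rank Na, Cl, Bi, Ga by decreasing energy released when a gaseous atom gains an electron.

Cl, Bi, Na, Ga

Electron affinity generally becomes more exothermic across a period toward the halogens and less exothermic down a group.
Here both period and group differ, so the two effects have to be weighed against each other.
Na > Ga: period and group pull opposite ways; the down-group shift dominates (53 vs 29 kJ/mol).
Bi > Na: the two effects oppose for this pair; the across-period effect wins (91 vs 53 kJ/mol).
Cl > Bi: relative to Bi, both the across-period and down-group shifts push Cl's electron affinity up.
Tabulated electron affinity (kJ/mol): Na 53, Cl 349, Ga 29, Bi 91.
So from highest to lowest: Cl > Bi > Na > Ga.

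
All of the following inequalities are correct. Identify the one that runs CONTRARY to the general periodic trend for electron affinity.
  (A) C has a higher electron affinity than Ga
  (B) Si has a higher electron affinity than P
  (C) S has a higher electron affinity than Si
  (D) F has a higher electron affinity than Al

The general trend: electron affinity increases across a period and decreases down a group.
(A) C (period 2, group 14) vs Ga (period 4, group 13): the stated order agrees with the simple trend.
(B) Si (period 3, group 14) vs P (period 3, group 15): the stated order contradicts the simple trend.
(C) S (period 3, group 16) vs Si (period 3, group 14): the stated order agrees with the simple trend.
(D) F (period 2, group 17) vs Al (period 3, group 13): the stated order agrees with the simple trend.
The exception is (B): adding an electron to P's half-filled 3p³ is unfavourable, so Si (3p²) has the more exothermic EA.

(B)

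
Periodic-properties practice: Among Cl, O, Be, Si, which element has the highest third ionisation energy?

Consider each +2 ion: Cl²⁺ still has 5 valence electrons; O²⁺ still has 4 valence electrons; Be²⁺ is the bare [He] core; Si²⁺ still has 2 valence electrons.
Breaking into a closed-shell core is much more expensive than removing a leftover valence electron — Be has the largest IE_3 here.
Valence configurations: Cl²⁺ [Ne]3s²3p³, O²⁺ [He]2s²2p², Si²⁺ [Ne]3s².
Tabulated IE_3 (kJ/mol): Cl 3822, O 5300, Be 14849, Si 3232.
Putting it together, IE_3: Si < Cl < O < Be.

Be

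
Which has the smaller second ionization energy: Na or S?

S

After 1 electron has been removed, what remains? Na⁺ is the bare [Ne] core; S⁺ still has 5 valence electrons.
Breaking into a closed-shell core is much more expensive than removing a leftover valence electron — Na has the largest IE_2 here.
The numbers (kJ/mol): Na 4562, S 2252.
Putting it together, IE_2: S < Na.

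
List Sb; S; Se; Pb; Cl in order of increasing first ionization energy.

Pb, Sb, Se, S, Cl

Removing the outermost electron gets harder across a period and easier down a group.
Here both period and group differ, so the two effects have to be weighed against each other.
Sb > Pb: both effects reinforce here, so Sb is clearly the higher of the two.
Se > Sb: relative to Sb, both the across-period and down-group shifts push Se's first ionization energy up.
S > Se: they share group 16; the group trend gives S the larger value.
Cl > S: both are in period 3; the period trend gives Cl the larger value.
Approximate values (kJ/mol): S 1000, Cl 1251, Se 941, Sb 831, Pb 716.
So from lowest to highest: Pb < Sb < Se < S < Cl.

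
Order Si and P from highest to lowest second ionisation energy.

P > Si

Consider each +1 ion: Si⁺ still has 3 valence electrons; P⁺ still has 4 valence electrons.
All are still removing valence electrons, so compare the +1 ions as you would atoms: IE_2 generally rises across a period (higher Z_eff) and falls down a group (larger shell), subject to the usual subshell exceptions.
Valence configurations: Si⁺ [Ne]3s²3p¹, P⁺ [Ne]3s²3p².
Tabulated IE_2 (kJ/mol): Si 1577, P 1907.
Overall IE_2 order: Si < P.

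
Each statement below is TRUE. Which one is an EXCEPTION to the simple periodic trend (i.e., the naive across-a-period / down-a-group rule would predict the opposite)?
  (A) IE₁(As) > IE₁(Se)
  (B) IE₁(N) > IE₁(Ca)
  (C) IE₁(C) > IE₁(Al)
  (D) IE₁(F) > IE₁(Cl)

(A)

The general trend: first ionisation energy increases across a period and decreases down a group.
(A) As (period 4, group 15) vs Se (period 4, group 16): the stated order contradicts the simple trend.
(B) N (period 2, group 15) vs Ca (period 4, group 2): the stated order agrees with the simple trend.
(C) C (period 2, group 14) vs Al (period 3, group 13): the stated order agrees with the simple trend.
(D) F (period 2, group 17) vs Cl (period 3, group 17): the stated order agrees with the simple trend.
The exception is (A): Se (4p⁴) ionizes more easily than half-filled As (4p³).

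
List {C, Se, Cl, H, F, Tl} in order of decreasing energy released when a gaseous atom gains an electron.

Cl > F > Se > C > H > Tl

H is in period 1, group 1; C is in period 2, group 14; F is in period 2, group 17; Cl is in period 3, group 17; Se is in period 4, group 16; Tl is in period 6, group 13.
Atoms with high Z_eff and room in the valence shell (especially the halogens) have the most exothermic electron affinities.
These span different periods and groups, so the two trends combine.
H > Tl: the two effects oppose for this pair; the down-group effect wins (73 vs 19 kJ/mol).
C > H: period and group pull opposite ways; the across-period shift dominates (122 vs 73 kJ/mol).
Se > C: period and group pull opposite ways; the across-period shift dominates (195 vs 122 kJ/mol).
F > Se: relative to Se, both the across-period and down-group shifts push F's electron affinity up.
Cl > F: this pair runs against the simple trend — see the exception note.
Note the exception: Cl has a higher electron affinity than F, contrary to the simple trend — F's small 2p subshell makes the incoming electron feel strong e⁻–e⁻ repulsion, so Cl actually releases more energy on gaining an electron.
For reference (kJ/mol): H 73, C 122, F 328, Cl 349, Se 195, Tl 19.
So from highest to lowest: Cl > F > Se > C > H > Tl.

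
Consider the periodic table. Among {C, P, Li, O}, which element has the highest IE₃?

After 2 electrons have been removed, what remains? C²⁺ still has 2 valence electrons; P²⁺ still has 3 valence electrons; Li²⁺ is already 1 electron into the core; O²⁺ still has 4 valence electrons.
Breaking into a closed-shell core is much more expensive than removing a leftover valence electron — Li has the largest IE_3 here.
Valence configurations: C²⁺ [He]2s², P²⁺ [Ne]3s²3p¹, O²⁺ [He]2s²2p².
The numbers (kJ/mol): C 4620, P 2914, Li 11815, O 5300.
So the third ionization energies run P < C < O < Li.

Li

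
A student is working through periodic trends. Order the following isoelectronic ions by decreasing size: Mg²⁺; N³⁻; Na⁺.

N³⁻ > Na⁺ > Mg²⁺

All of these have 10 electrons, so size is governed by nuclear charge alone: the more protons, the stronger the pull on the same electron cloud, and the smaller the ion.
Nuclear charges: Mg²⁺ (Z=12), Na⁺ (Z=11), N³⁻ (Z=7).
Largest to smallest: N³⁻ > Na⁺ > Mg²⁺.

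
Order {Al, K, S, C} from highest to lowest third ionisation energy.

IE_3 is the cost of taking one more electron from the +2 cation: Al²⁺ still has 1 valence electron; K²⁺ is already 1 electron into the core; S²⁺ still has 4 valence electrons; C²⁺ still has 2 valence electrons.
Usually core removal costs more than valence removal, but here the competition is close: a tightly held n=2 valence electron can cost more to remove than an n=3 core electron, so the actual values have to decide it.
Valence configurations: Al²⁺ [Ne]3s¹, S²⁺ [Ne]3s²3p², C²⁺ [He]2s².
Tabulated IE_3 (kJ/mol): Al 2745, K 4420, S 3357, C 4620.
Putting it together, IE_3: Al < S < K < C.

C > K > S > Al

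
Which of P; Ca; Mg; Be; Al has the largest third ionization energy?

Be

After 2 electrons have been removed, what remains? P²⁺ still has 3 valence electrons; Ca²⁺ is the bare [Ar] core; Mg²⁺ is the bare [Ne] core; Be²⁺ is the bare [He] core; Al²⁺ still has 1 valence electron.
Pulling an electron out of a noble-gas core costs far more than removing a remaining valence electron, so Ca, Mg and Be sit at the high end of IE_3.
Valence configurations: P²⁺ [Ne]3s²3p¹, Al²⁺ [Ne]3s¹.
Tabulated IE_3 (kJ/mol): P 2914, Ca 4912, Mg 7733, Be 14849, Al 2745.
Hence IE_3: Al < P < Ca < Mg < Be.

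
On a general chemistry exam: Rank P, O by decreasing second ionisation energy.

O > P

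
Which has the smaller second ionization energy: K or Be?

Be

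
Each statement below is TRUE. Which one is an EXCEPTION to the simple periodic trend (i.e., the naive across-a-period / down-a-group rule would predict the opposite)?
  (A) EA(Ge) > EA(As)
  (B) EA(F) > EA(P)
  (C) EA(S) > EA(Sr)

(A)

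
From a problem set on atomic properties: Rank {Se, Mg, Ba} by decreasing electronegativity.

Se > Mg > Ba

EN rises left→right (higher Z_eff, smaller atoms) and falls top→bottom (larger, more shielded atoms).
Neither a single period nor a single group — weigh both effects.
Mg > Ba: they share group 2; the group trend gives Mg the larger value.
Se > Mg: period and group pull opposite ways; the across-period shift dominates (2.55 vs 1.31).
Approximate values (Pauling): Mg 1.31, Se 2.55, Ba 0.89.
So from highest to lowest: Se > Mg > Ba.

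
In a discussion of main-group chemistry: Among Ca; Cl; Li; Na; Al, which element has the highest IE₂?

Li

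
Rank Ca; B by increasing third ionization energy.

B, Ca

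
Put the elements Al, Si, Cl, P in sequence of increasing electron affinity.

Al, P, Si, Cl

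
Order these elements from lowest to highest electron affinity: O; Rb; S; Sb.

Rb < Sb < O < S

O is in period 2, group 16; S is in period 3, group 16; Rb is in period 5, group 1; Sb is in period 5, group 15.
Atoms with high Z_eff and room in the valence shell (especially the halogens) have the most exothermic electron affinities.
These span different periods and groups, so the two trends combine.
Sb > Rb: Sb lies to the right of Rb in period 5, so the across-period effect alone puts Sb higher.
O > Sb: relative to Sb, both the across-period and down-group shifts push O's electron affinity up.
S > O: this pair runs against the simple trend — see the exception note.
Note the exception: S has a higher electron affinity than O, contrary to the simple trend — the compact 2p subshell of O repels the added electron more than S's larger 3p does.
Approximate values (kJ/mol): O 141, S 200, Rb 47, Sb 103.
So from lowest to highest: Rb < Sb < O < S.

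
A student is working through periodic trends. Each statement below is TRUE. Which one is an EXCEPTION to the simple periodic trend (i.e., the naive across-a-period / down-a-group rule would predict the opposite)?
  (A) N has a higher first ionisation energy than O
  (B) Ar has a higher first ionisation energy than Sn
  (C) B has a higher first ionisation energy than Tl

The general trend: first ionisation energy increases across a period and decreases down a group.
(A) N (period 2, group 15) vs O (period 2, group 16): the stated order contradicts the simple trend.
(B) Ar (period 3, group 18) vs Sn (period 5, group 14): the stated order agrees with the simple trend.
(C) B (period 2, group 13) vs Tl (period 6, group 13): the stated order agrees with the simple trend.
The exception is (A): pairing an electron in O's 2p⁴ costs repulsion energy, so O ionizes more easily than half-filled N (2p³).

(A)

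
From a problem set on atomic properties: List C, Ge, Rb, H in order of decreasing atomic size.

Rb, Ge, C, H

Across a period the added protons contract the valence shell; down a group each new principal shell makes the atom larger.
These span different periods and groups, so the two trends combine.
C > H: period and group pull opposite ways; the down-group shift dominates (75 vs 32 pm).
Ge > C: Ge sits below C in group 14, so the down-group effect alone puts Ge larger.
Rb > Ge: relative to Ge, both the across-period and down-group shifts push Rb's atomic radius up.
Approximate values (pm): H 32, C 75, Ge 121, Rb 210.
So from largest to smallest: Rb > Ge > C > H.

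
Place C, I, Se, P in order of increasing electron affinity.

P, C, Se, I

C is in period 2, group 14; P is in period 3, group 15; Se is in period 4, group 16; I is in period 5, group 17.
Atoms with high Z_eff and room in the valence shell (especially the halogens) have the most exothermic electron affinities.
These sit on a diagonal, where the across-period and down-group effects partly cancel.
C > P: period and group pull opposite ways; the down-group shift dominates (122 vs 72 kJ/mol).
Se > C: the two effects oppose for this pair; the across-period effect wins (195 vs 122 kJ/mol).
I > Se: period and group pull opposite ways; the across-period shift dominates (295 vs 195 kJ/mol).
For reference (kJ/mol): C 122, P 72, Se 195, I 295.
So from lowest to highest: P < C < Se < I.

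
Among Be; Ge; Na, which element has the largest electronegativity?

Ge

Be is in period 2, group 2; Na is in period 3, group 1; Ge is in period 4, group 14.
EN rises left→right (higher Z_eff, smaller atoms) and falls top→bottom (larger, more shielded atoms).
These span different periods and groups, so the two trends combine.
Be > Na: both effects reinforce here, so Be is clearly the higher of the two.
Ge > Be: the two effects oppose for this pair; the across-period effect wins (2.01 vs 1.57).
Approximate values (Pauling): Be 1.57, Na 0.93, Ge 2.01.
The largest electronegativity among these belongs to Ge.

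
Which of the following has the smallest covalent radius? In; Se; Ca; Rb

Ca is in period 4, group 2; Se is in period 4, group 16; Rb is in period 5, group 1; In is in period 5, group 13.
Across a period the added protons contract the valence shell; down a group each new principal shell makes the atom larger.
Here both period and group differ, so the two effects have to be weighed against each other.
In > Se: both effects reinforce here, so In is clearly the larger of the two.
Ca > In: period and group pull opposite ways; the across-period shift dominates (171 vs 142 pm).
Rb > Ca: both effects reinforce here, so Rb is clearly the larger of the two.
Tabulated atomic radius (pm): Ca 171, Se 116, Rb 210, In 142.
The smallest covalent radius among these belongs to Se.

Se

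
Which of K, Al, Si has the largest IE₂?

K

IE_2 is the cost of taking one more electron from the +1 cation: K⁺ is the bare [Ar] core; Al⁺ still has 2 valence electrons; Si⁺ still has 3 valence electrons.
Breaking into a closed-shell core is much more expensive than removing a leftover valence electron — K has the largest IE_2 here.
Valence configurations: Al⁺ [Ne]3s², Si⁺ [Ne]3s²3p¹.
Si⁺ loses a lone 3p electron whereas Al⁺ must break into a filled 3s² pair, so IE_2(Al) > IE_2(Si) even though Si has the higher nuclear charge.
The numbers (kJ/mol): K 3052, Al 1817, Si 1577.
Overall IE_2 order: Si < Al < K.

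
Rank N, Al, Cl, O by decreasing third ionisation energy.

O > N > Cl > Al

Consider each +2 ion: N²⁺ still has 3 valence electrons; Al²⁺ still has 1 valence electron; Cl²⁺ still has 5 valence electrons; O²⁺ still has 4 valence electrons.
All are still removing valence electrons, so compare the +2 ions as you would atoms: IE_3 generally rises across a period (higher Z_eff) and falls down a group (larger shell), subject to the usual subshell exceptions.
Valence configurations: N²⁺ [He]2s²2p¹, Al²⁺ [Ne]3s¹, Cl²⁺ [Ne]3s²3p³, O²⁺ [He]2s²2p².
The numbers (kJ/mol): N 4578, Al 2745, Cl 3822, O 5300.
Putting it together, IE_3: Al < Cl < N < O.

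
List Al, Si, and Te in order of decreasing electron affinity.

Te > Si > Al

Al is in period 3, group 13; Si is in period 3, group 14; Te is in period 5, group 16.
Electron affinity generally becomes more exothermic across a period toward the halogens and less exothermic down a group.
These span different periods and groups, so the two trends combine.
Si > Al: Si lies to the right of Al in period 3, so the across-period effect alone puts Si higher.
Te > Si: the two effects oppose for this pair; the across-period effect wins (190 vs 134 kJ/mol).
Approximate values (kJ/mol): Al 42, Si 134, Te 190.
So from highest to lowest: Te > Si > Al.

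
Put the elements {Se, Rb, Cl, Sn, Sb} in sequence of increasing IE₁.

Removing the outermost electron gets harder across a period and easier down a group.
Here both period and group differ, so the two effects have to be weighed against each other.
Sn > Rb: Sn lies to the right of Rb in period 5, so the across-period effect alone puts Sn higher.
Sb > Sn: both are in period 5; the period trend gives Sb the larger value.
Se > Sb: relative to Sb, both the across-period and down-group shifts push Se's first ionization energy up.
Cl > Se: relative to Se, both the across-period and down-group shifts push Cl's first ionization energy up.
For reference (kJ/mol): Cl 1251, Se 941, Rb 403, Sn 709, Sb 831.
So from lowest to highest: Rb < Sn < Sb < Se < Cl.

Rb < Sn < Sb < Se < Cl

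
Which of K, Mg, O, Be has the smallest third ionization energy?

K

Consider each +2 ion: K²⁺ is already 1 electron into the core; Mg²⁺ is the bare [Ne] core; O²⁺ still has 4 valence electrons; Be²⁺ is the bare [He] core.
Usually core removal costs more than valence removal, but here the competition is close: a tightly held n=2 valence electron can cost more to remove than an n=3 core electron, so the actual values have to decide it.
The numbers (kJ/mol): K 4420, Mg 7733, O 5300, Be 14849.
Putting it together, IE_3: K < O < Mg < Be.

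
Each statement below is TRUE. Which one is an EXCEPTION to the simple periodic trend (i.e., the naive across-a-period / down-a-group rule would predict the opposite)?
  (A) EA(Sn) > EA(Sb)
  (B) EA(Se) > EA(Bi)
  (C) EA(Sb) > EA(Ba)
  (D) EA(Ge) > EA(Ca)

(A)

The general trend: electron affinity increases across a period and decreases down a group.
(A) Sn (period 5, group 14) vs Sb (period 5, group 15): the stated order contradicts the simple trend.
(B) Se (period 4, group 16) vs Bi (period 6, group 15): the stated order agrees with the simple trend.
(C) Sb (period 5, group 15) vs Ba (period 6, group 2): the stated order agrees with the simple trend.
(D) Ge (period 4, group 14) vs Ca (period 4, group 2): the stated order agrees with the simple trend.
The exception is (A): adding an electron to Sb's half-filled 5p³ is unfavourable, so Sn has the more exothermic EA.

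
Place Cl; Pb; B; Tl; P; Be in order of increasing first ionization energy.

Tl, Pb, B, Be, P, Cl

Be is in period 2, group 2; B is in period 2, group 13; P is in period 3, group 15; Cl is in period 3, group 17; Tl is in period 6, group 13; Pb is in period 6, group 14.
Across a period the outer electron is held more tightly (higher IE₁); down a group it sits in a higher shell, more shielded, and comes off more easily.
Neither a single period nor a single group — weigh both effects.
Pb > Tl: both are in period 6; the period trend gives Pb the larger value.
B > Pb: period and group pull opposite ways; the down-group shift dominates (801 vs 716 kJ/mol).
Be > B: this pair runs against the simple trend — see the exception note.
P > Be: period and group pull opposite ways; the across-period shift dominates (1012 vs 900 kJ/mol).
Cl > P: Cl lies to the right of P in period 3, so the across-period effect alone puts Cl higher.
Note the exception: Be has a higher first ionization energy than B, contrary to the simple trend — removing B's lone 2p electron is easier than breaking Be's filled 2s².
Approximate values (kJ/mol): Be 900, B 801, P 1012, Cl 1251, Tl 589, Pb 716.
So from lowest to highest: Tl < Pb < B < Be < P < Cl.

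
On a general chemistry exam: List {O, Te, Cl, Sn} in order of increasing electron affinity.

Sn, O, Te, Cl

O is in period 2, group 16; Cl is in period 3, group 17; Sn is in period 5, group 14; Te is in period 5, group 16.
Electron affinity generally becomes more exothermic across a period toward the halogens and less exothermic down a group.
Neither a single period nor a single group — weigh both effects.
O > Sn: both effects reinforce here, so O is clearly the higher of the two.
Te > O: this pair runs against the simple trend — see the exception note.
Cl > Te: relative to Te, both the across-period and down-group shifts push Cl's electron affinity up.
Note the exception: Te has a higher electron affinity than O, contrary to the simple trend — O's compact 2p subshell gives strong electron–electron repulsion on the added electron.
Approximate values (kJ/mol): O 141, Cl 349, Sn 107, Te 190.
So from lowest to highest: Sn < O < Te < Cl.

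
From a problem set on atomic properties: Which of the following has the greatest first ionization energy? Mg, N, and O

N

N is in period 2, group 15; O is in period 2, group 16; Mg is in period 3, group 2.
Across a period the outer electron is held more tightly (higher IE₁); down a group it sits in a higher shell, more shielded, and comes off more easily.
Here both period and group differ, so the two effects have to be weighed against each other.
O > Mg: relative to Mg, both the across-period and down-group shifts push O's first ionization energy up.
N > O: this pair runs against the simple trend — see the exception note.
Note the exception: N has a higher first ionization energy than O, contrary to the simple trend — pairing an electron in O's 2p⁴ costs repulsion energy, so O ionizes more easily than half-filled N (2p³).
Approximate values (kJ/mol): N 1402, O 1314, Mg 738.
The greatest first ionization energy among these belongs to N.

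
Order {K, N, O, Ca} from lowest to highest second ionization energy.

The second ionization energy removes an electron from the +1 ion. For each element: K⁺ is the bare [Ar] core; N⁺ still has 4 valence electrons; O⁺ still has 5 valence electrons; Ca⁺ still has 1 valence electron.
Usually core removal costs more than valence removal, but here the competition is close: a tightly held n=2 valence electron can cost more to remove than an n=3 core electron, so the actual values have to decide it.
Valence configurations: N⁺ [He]2s²2p², O⁺ [He]2s²2p³, Ca⁺ [Ar]4s¹.
Approximate IE_2 values (kJ/mol): K 3052, N 2856, O 3388, Ca 1145.
So the second ionization energies run Ca < N < K < O.

Ca < N < K < O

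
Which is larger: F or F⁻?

F⁻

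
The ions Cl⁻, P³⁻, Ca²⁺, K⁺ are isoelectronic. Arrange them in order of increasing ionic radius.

Ca²⁺ < K⁺ < Cl⁻ < P³⁻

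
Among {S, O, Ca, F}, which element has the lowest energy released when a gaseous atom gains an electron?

Ca

O is in period 2, group 16; F is in period 2, group 17; S is in period 3, group 16; Ca is in period 4, group 2.
EA tends to increase across a period and decrease down a group, though the pattern is less regular than for IE or radius.
Neither a single period nor a single group — weigh both effects.
O > Ca: relative to Ca, both the across-period and down-group shifts push O's electron affinity up.
S > O: this pair runs against the simple trend — see the exception note.
F > S: relative to S, both the across-period and down-group shifts push F's electron affinity up.
Note the exception: S has a higher electron affinity than O, contrary to the simple trend — the compact 2p subshell of O repels the added electron more than S's larger 3p does.
Tabulated electron affinity (kJ/mol): O 141, F 328, S 200, Ca 2.
The lowest energy released when a gaseous atom gains an electron among these belongs to Ca.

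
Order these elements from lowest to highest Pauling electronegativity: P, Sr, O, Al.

Sr < Al < P < O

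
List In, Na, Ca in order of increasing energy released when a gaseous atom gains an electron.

Ca < In < Na

EA tends to increase across a period and decrease down a group, though the pattern is less regular than for IE or radius.
A diagonal step moves right (one effect) and down (the opposite effect) at once.
In > Ca: the two effects oppose for this pair; the across-period effect wins (29 vs 2 kJ/mol).
Na > In: the two effects oppose for this pair; the down-group effect wins (53 vs 29 kJ/mol).
Tabulated electron affinity (kJ/mol): Na 53, Ca 2, In 29.
So from lowest to highest: Ca < In < Na.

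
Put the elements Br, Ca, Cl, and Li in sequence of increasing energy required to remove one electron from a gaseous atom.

Li < Ca < Br < Cl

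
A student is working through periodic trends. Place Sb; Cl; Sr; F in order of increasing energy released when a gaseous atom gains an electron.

F is in period 2, group 17; Cl is in period 3, group 17; Sr is in period 5, group 2; Sb is in period 5, group 15.
Atoms with high Z_eff and room in the valence shell (especially the halogens) have the most exothermic electron affinities.
These span different periods and groups, so the two trends combine.
Sb > Sr: Sb lies to the right of Sr in period 5, so the across-period effect alone puts Sb higher.
F > Sb: relative to Sb, both the across-period and down-group shifts push F's electron affinity up.
Cl > F: this pair runs against the simple trend — see the exception note.
Note the exception: Cl has a higher electron affinity than F, contrary to the simple trend — F's small 2p subshell makes the incoming electron feel strong e⁻–e⁻ repulsion, so Cl actually releases more energy on gaining an electron.
Tabulated electron affinity (kJ/mol): F 328, Cl 349, Sr 5, Sb 103.
So from lowest to highest: Sr < Sb < F < Cl.

Sr, Sb, F, Cl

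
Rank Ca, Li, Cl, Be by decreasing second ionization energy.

Li > Cl > Be > Ca

IE_2 is the cost of taking one more electron from the +1 cation: Ca⁺ still has 1 valence electron; Li⁺ is the bare [He] core; Cl⁺ still has 6 valence electrons; Be⁺ still has 1 valence electron.
Core electrons are held far more tightly than valence electrons, so Li tops the IE_2 order.
Valence configurations: Ca⁺ [Ar]4s¹, Cl⁺ [Ne]3s²3p⁴, Be⁺ [He]2s¹.
The numbers (kJ/mol): Ca 1145, Li 7298, Cl 2298, Be 1757.
So the second ionization energies run Ca < Be < Cl < Li.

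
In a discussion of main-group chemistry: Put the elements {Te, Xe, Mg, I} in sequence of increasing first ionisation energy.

Mg < Te < I < Xe

Removing the outermost electron gets harder across a period and easier down a group.
These span different periods and groups, so the two trends combine.
Te > Mg: period and group pull opposite ways; the across-period shift dominates (869 vs 738 kJ/mol).
I > Te: both are in period 5; the period trend gives I the larger value.
Xe > I: both are in period 5; the period trend gives Xe the larger value.
Approximate values (kJ/mol): Mg 738, Te 869, I 1008, Xe 1170.
So from lowest to highest: Mg < Te < I < Xe.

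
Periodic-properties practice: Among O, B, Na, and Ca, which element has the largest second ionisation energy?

IE_2 is the cost of taking one more electron from the +1 cation: O⁺ still has 5 valence electrons; B⁺ still has 2 valence electrons; Na⁺ is the bare [Ne] core; Ca⁺ still has 1 valence electron.
Pulling an electron out of a noble-gas core costs far more than removing a remaining valence electron, so Na sits at the high end of IE_2.
Valence configurations: O⁺ [He]2s²2p³, B⁺ [He]2s², Ca⁺ [Ar]4s¹.
Approximate IE_2 values (kJ/mol): O 3388, B 2427, Na 4562, Ca 1145.
Overall IE_2 order: Ca < B < O < Na.

Na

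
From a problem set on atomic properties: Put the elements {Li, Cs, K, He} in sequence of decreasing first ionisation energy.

He, Li, K, Cs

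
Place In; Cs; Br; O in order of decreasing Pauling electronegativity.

Electronegativity increases across a period and decreases down a group, tracking effective nuclear charge and atomic size.
Neither a single period nor a single group — weigh both effects.
In > Cs: both effects reinforce here, so In is clearly the higher of the two.
Br > In: relative to In, both the across-period and down-group shifts push Br's electronegativity up.
O > Br: the two effects oppose for this pair; the down-group effect wins (3.44 vs 2.96).
Approximate values (Pauling): O 3.44, Br 2.96, In 1.78, Cs 0.79.
So from highest to lowest: O > Br > In > Cs.

O, Br, In, Cs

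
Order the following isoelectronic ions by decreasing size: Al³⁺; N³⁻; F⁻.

N³⁻ > F⁻ > Al³⁺

All of these have 10 electrons, so size is governed by nuclear charge alone: the more protons, the stronger the pull on the same electron cloud, and the smaller the ion.
Nuclear charges: Al³⁺ (Z=13), F⁻ (Z=9), N³⁻ (Z=7).
Largest to smallest: N³⁻ > F⁻ > Al³⁺.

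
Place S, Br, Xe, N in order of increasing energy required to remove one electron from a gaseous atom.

S, Br, Xe, N

Removing the outermost electron gets harder across a period and easier down a group.
These sit on a diagonal, where the across-period and down-group effects partly cancel.
Br > S: period and group pull opposite ways; the across-period shift dominates (1140 vs 1000 kJ/mol).
Xe > Br: period and group pull opposite ways; the across-period shift dominates (1170 vs 1140 kJ/mol).
N > Xe: the two effects oppose for this pair; the down-group effect wins (1402 vs 1170 kJ/mol).
For reference (kJ/mol): N 1402, S 1000, Br 1140, Xe 1170.
So from lowest to highest: S < Br < Xe < N.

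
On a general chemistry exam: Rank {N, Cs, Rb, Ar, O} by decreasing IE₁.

N is in period 2, group 15; O is in period 2, group 16; Ar is in period 3, group 18; Rb is in period 5, group 1; Cs is in period 6, group 1.
Across a period the outer electron is held more tightly (higher IE₁); down a group it sits in a higher shell, more shielded, and comes off more easily.
These span different periods and groups, so the two trends combine.
Rb > Cs: they share group 1; the group trend gives Rb the larger value.
O > Rb: both effects reinforce here, so O is clearly the higher of the two.
N > O: this pair runs against the simple trend — see the exception note.
Ar > N: period and group pull opposite ways; the across-period shift dominates (1521 vs 1402 kJ/mol).
Note the exception: N has a higher first ionization energy than O, contrary to the simple trend — pairing an electron in O's 2p⁴ costs repulsion energy, so O ionizes more easily than half-filled N (2p³).
For reference (kJ/mol): N 1402, O 1314, Ar 1521, Rb 403, Cs 376.
So from highest to lowest: Ar > N > O > Rb > Cs.

Ar > N > O > Rb > Cs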